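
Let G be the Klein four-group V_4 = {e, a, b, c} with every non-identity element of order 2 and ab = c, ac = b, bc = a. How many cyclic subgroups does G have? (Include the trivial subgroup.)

4

Each element a generates a cyclic subgroup ⟨a⟩; distinct elements may generate the same one (a cyclic group of order d has φ(d) generators).
Cyclic subgroups by order — order 1: 1; order 2: 3.
Total: 4.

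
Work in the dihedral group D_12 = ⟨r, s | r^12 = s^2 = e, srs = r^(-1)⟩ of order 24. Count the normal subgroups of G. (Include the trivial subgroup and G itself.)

G has 34 subgroups. Checking conjugation-invariance by order — order 1: 1/1 normal; order 2: 1/13 normal; order 3: 1/1 normal; order 4: 1/7 normal; order 6: 1/5 normal; order 8: 0/3 normal; order 12: 3/3 normal; order 24: 1/1 normal.
Total normal subgroups: 9.

9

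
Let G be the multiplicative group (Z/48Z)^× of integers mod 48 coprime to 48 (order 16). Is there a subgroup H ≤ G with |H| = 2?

2 | 16. A subgroup of order 2 is {1, 17}.

Yes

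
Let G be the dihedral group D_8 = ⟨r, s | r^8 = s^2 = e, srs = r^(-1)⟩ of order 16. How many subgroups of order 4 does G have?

|G| = 16 and 4 | 16, so subgroups of order 4 are possible by Lagrange.
The subgroups of order 4 are: {e, r^2, r^4, r^6}; {e, r^4, r^2s, r^6s}; {e, r^4, r^3s, r^7s}; {e, r^4, s, r^4s}; … (5 in all).
So G has 5 subgroups of order 4.

5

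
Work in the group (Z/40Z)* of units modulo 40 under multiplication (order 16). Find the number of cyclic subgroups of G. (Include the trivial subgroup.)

Group the elements of G by the cyclic subgroup they generate; each cyclic subgroup of order d accounts for φ(d) elements.
Cyclic subgroups by order — order 1: 1; order 2: 7; order 4: 4.
Total: 12.

12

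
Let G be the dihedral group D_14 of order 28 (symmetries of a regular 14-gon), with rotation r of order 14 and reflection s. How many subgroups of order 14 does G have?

|G| = 28 and 14 | 28, so subgroups of order 14 are possible by Lagrange.
The subgroups of order 14 are: {e, r, r^2, r^3, r^4, r^5, r^6, r^7, r^8, r^9, r^10, r^11, r^12, r^13}; {e, r^2, r^4, r^6, r^8, r^10, r^12, s, r^2s, r^4s, r^6s, r^8s, r^10s, r^12s}; {e, r^2, r^4, r^6, r^8, r^10, r^12, rs, r^3s, r^5s, r^7s, r^9s, r^11s, r^13s}.
So G has 3 subgroups of order 14.

3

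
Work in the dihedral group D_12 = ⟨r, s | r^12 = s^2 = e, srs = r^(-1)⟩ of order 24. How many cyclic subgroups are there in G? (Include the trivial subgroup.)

18

Group the elements of G by the cyclic subgroup they generate; each cyclic subgroup of order d accounts for φ(d) elements.
Cyclic subgroups by order — order 1: 1; order 2: 13; order 3: 1; order 4: 1; order 6: 1; order 12: 1.
Total: 18.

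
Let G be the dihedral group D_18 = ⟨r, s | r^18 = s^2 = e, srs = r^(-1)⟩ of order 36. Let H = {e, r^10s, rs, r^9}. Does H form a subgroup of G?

Yes

|H| = 4 divides |G| = 36, consistent with Lagrange.
H contains the identity, every element's inverse is in H, and H is closed under ·: it is a subgroup.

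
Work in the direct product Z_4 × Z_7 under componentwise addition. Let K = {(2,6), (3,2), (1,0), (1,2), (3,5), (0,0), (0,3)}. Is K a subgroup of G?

No

(2,6) ∈ K but its inverse (2,1) ∉ K, so K is not a subgroup.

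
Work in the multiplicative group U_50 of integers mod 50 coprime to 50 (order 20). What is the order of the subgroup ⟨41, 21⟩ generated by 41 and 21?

|⟨41⟩| = 5 and |⟨21⟩| = 5, so |H| is a multiple of lcm(5, 5) = 5 and divides |G| = 20.
Closing under the operation: H = {1, 11, 21, 31, 41}, so |H| = 5.

5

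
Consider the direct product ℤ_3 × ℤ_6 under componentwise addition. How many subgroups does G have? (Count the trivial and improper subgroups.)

12

|G| = 18, so by Lagrange every subgroup order divides 18. Divisors: 1, 2, 3, 6, 9, 18.
Subgroups by order — order 1: 1; order 2: 1; order 3: 4; order 6: 4; order 9: 1; order 18: 1.
Total: 1 + 1 + 4 + 4 + 1 + 1 = 12.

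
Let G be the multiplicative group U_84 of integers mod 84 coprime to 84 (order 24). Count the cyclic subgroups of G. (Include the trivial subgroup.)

A cyclic subgroup of order d is generated by each of its φ(d) elements of order d, so the cyclic subgroups of order d number (#elements of order d)/φ(d).
Cyclic subgroups by order — order 1: 1; order 2: 7; order 3: 1; order 6: 7.
Total: 16.

16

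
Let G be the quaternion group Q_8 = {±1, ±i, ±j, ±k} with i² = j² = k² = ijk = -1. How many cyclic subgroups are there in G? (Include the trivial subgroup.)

5

Group the elements of G by the cyclic subgroup they generate; each cyclic subgroup of order d accounts for φ(d) elements.
Cyclic subgroups by order — order 1: 1; order 2: 1; order 4: 3.
Total: 5.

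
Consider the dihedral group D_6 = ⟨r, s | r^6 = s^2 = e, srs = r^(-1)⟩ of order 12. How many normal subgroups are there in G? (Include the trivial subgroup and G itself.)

7

G has 16 subgroups. Checking conjugation-invariance by order — order 1: 1/1 normal; order 2: 1/7 normal; order 3: 1/1 normal; order 4: 0/3 normal; order 6: 3/3 normal; order 12: 1/1 normal.
Total normal subgroups: 7.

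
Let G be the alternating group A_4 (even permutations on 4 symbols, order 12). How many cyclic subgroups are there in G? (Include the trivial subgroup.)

8

Group the elements of G by the cyclic subgroup they generate; each cyclic subgroup of order d accounts for φ(d) elements.
Cyclic subgroups by order — order 1: 1; order 2: 3; order 3: 4.
Total: 8.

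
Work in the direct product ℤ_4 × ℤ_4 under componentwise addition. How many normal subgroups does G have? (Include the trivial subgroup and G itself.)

15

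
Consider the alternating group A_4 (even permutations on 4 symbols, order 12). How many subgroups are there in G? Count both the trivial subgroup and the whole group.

|G| = 12, so by Lagrange every subgroup order divides 12. Divisors: 1, 2, 3, 4, 6, 12.
Subgroups by order — order 1: 1; order 2: 3; order 3: 4; order 4: 1; order 6: 0; order 12: 1.
Total: 1 + 3 + 4 + 1 + 0 + 1 = 10.

10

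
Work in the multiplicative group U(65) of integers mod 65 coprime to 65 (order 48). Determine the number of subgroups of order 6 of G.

|G| = 48 and 6 | 48, so subgroups of order 6 are possible by Lagrange.
The subgroups of order 6 are: {1, 9, 14, 16, 29, 61}; {1, 16, 36, 51, 56, 61}; {1, 4, 16, 49, 61, 64}.
So G has 3 subgroups of order 6.

3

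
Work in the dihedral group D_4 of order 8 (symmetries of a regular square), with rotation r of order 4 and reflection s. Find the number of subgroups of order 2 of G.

|G| = 8 and 2 | 8, so subgroups of order 2 are possible by Lagrange.
The subgroups of order 2 are: {e, r^2}; {e, r^2s}; {e, r^3s}; {e, rs}; … (5 in all).
So G has 5 subgroups of order 2.

5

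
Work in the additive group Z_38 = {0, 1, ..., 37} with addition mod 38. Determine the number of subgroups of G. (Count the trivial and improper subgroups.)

4

Subgroups of the cyclic group Z_38 correspond bijectively to divisors of 38.
Divisors of 38: 1, 2, 19, 38.
So Z_38 has 4 subgroups.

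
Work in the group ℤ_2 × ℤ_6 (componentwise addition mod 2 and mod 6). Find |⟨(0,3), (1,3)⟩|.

4

|⟨(0,3)⟩| = 2 and |⟨(1,3)⟩| = 2, so |H| is a multiple of lcm(2, 2) = 2 and divides |G| = 12.
Closing under the operation: H = {(0,0), (0,3), (1,0), (1,3)}, so |H| = 4.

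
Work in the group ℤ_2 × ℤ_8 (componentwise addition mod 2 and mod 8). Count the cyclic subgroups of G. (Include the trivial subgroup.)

8

Each element a generates a cyclic subgroup ⟨a⟩; distinct elements may generate the same one (a cyclic group of order d has φ(d) generators).
Cyclic subgroups by order — order 1: 1; order 2: 3; order 4: 2; order 8: 2.
Total: 8.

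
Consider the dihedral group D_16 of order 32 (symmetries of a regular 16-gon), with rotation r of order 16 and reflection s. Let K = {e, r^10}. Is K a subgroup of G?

r^10 ∈ K but its inverse r^6 ∉ K, so K is not a subgroup.

No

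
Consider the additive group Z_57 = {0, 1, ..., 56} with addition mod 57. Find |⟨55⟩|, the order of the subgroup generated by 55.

57

In Z_57, the order of an element a is n/gcd(a, n).
gcd(55, 57) = 1, so |⟨55⟩| = 57/1 = 57.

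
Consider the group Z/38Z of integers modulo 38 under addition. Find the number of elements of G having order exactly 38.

18

In a cyclic group of order 38, the number of elements of order d (for d | 38) is φ(d).
φ(38) = 18.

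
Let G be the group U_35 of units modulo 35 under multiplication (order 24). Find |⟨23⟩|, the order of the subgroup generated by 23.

12

Compute successive powers of 23 mod 35: 23, 4, 22, 16, 18, 29, 2, 11, …; 23^12 ≡ 1 (mod 35).
So |⟨23⟩| = 12.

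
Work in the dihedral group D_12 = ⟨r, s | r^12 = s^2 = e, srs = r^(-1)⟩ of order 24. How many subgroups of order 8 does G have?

3

|G| = 24 and 8 | 24, so subgroups of order 8 are possible by Lagrange.
The subgroups of order 8 are: {e, r^3, r^6, r^9, rs, r^4s, r^7s, r^10s}; {e, r^3, r^6, r^9, r^2s, r^5s, r^8s, r^11s}; {e, r^3, r^6, r^9, s, r^3s, r^6s, r^9s}.
So G has 3 subgroups of order 8.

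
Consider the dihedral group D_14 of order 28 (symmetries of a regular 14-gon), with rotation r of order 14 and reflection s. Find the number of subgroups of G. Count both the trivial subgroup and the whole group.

28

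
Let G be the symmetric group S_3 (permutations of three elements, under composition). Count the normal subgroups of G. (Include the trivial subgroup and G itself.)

3

G has 6 subgroups. Checking conjugation-invariance by order — order 1: 1/1 normal; order 2: 0/3 normal; order 3: 1/1 normal; order 6: 1/1 normal.
Total normal subgroups: 3.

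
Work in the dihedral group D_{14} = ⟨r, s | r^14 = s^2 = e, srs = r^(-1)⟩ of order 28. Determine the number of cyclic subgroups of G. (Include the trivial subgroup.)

A cyclic subgroup of order d is generated by each of its φ(d) elements of order d, so the cyclic subgroups of order d number (#elements of order d)/φ(d).
Cyclic subgroups by order — order 1: 1; order 2: 15; order 7: 1; order 14: 1.
Total: 18.

18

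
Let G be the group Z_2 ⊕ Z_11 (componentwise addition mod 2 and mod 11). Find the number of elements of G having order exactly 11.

10

An element (a,b) has order lcm(ord(a), ord(b)); count pairs with lcm equal to 11.
Enumerating gives 10 such elements.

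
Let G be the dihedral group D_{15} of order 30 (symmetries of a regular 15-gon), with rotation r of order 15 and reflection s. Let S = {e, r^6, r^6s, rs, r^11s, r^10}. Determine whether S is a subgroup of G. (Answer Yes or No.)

r^10 ∈ S but its inverse r^5 ∉ S, so S is not a subgroup.

No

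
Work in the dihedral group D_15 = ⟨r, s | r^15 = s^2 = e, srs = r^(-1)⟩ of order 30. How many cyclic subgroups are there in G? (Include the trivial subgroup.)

19

A cyclic subgroup of order d is generated by each of its φ(d) elements of order d, so the cyclic subgroups of order d number (#elements of order d)/φ(d).
Cyclic subgroups by order — order 1: 1; order 2: 15; order 3: 1; order 5: 1; order 15: 1.
Total: 19.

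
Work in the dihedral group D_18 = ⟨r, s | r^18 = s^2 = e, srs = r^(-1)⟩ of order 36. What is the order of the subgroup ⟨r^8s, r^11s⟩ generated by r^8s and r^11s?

|⟨r^8s⟩| = 2 and |⟨r^11s⟩| = 2, so |H| is a multiple of lcm(2, 2) = 2 and divides |G| = 36.
Closing under the operation: H = {e, r^3, r^6, r^9, r^12, r^15, r^2s, r^5s, r^8s, r^11s, r^14s, r^17s}, so |H| = 12.

12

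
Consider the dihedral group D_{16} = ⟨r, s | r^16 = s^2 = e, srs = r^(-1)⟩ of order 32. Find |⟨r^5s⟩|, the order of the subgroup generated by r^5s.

Computing powers of r^5s: the smallest k with (r^5s)^k = e is k = 2.

2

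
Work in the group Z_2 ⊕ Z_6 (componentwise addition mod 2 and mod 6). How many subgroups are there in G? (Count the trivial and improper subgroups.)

|G| = 12, so by Lagrange every subgroup order divides 12. Divisors: 1, 2, 3, 4, 6, 12.
Subgroups by order — order 1: 1; order 2: 3; order 3: 1; order 4: 1; order 6: 3; order 12: 1.
Total: 1 + 3 + 1 + 1 + 3 + 1 = 10.

10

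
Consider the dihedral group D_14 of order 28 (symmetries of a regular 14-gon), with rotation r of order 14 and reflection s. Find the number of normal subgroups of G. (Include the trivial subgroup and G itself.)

G has 28 subgroups. Checking conjugation-invariance by order — order 1: 1/1 normal; order 2: 1/15 normal; order 4: 0/7 normal; order 7: 1/1 normal; order 14: 3/3 normal; order 28: 1/1 normal.
Total normal subgroups: 7.

7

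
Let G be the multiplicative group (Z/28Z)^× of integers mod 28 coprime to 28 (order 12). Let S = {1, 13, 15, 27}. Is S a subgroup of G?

Yes

|S| = 4 divides |G| = 12, consistent with Lagrange.
S contains the identity, every element's inverse is in S, and S is closed under ·: it is a subgroup.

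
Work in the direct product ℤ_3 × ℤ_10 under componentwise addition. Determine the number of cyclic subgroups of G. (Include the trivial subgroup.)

Each element a generates a cyclic subgroup ⟨a⟩; distinct elements may generate the same one (a cyclic group of order d has φ(d) generators).
Cyclic subgroups by order — order 1: 1; order 2: 1; order 3: 1; order 5: 1; order 6: 1; order 10: 1; order 15: 1; order 30: 1.
Total: 8.

8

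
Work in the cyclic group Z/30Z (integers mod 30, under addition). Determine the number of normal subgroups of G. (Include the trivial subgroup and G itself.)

8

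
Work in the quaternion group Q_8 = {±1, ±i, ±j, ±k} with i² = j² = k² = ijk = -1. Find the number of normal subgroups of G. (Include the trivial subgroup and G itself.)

G has 6 subgroups. Checking conjugation-invariance by order — order 1: 1/1 normal; order 2: 1/1 normal; order 4: 3/3 normal; order 8: 1/1 normal.
Total normal subgroups: 6.

6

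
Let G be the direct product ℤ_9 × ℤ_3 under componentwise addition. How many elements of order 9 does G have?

An element (a,b) has order lcm(ord(a), ord(b)); count pairs with lcm equal to 9.
Enumerating gives 18 such elements.

18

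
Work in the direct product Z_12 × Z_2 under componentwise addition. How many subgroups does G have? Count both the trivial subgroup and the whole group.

16

|G| = 24, so by Lagrange every subgroup order divides 24. Divisors: 1, 2, 3, 4, 6, 8, 12, 24.
Subgroups by order — order 1: 1; order 2: 3; order 3: 1; order 4: 3; order 6: 3; order 8: 1; order 12: 3; order 24: 1.
Total: 1 + 3 + 1 + 3 + 3 + 1 + 3 + 1 = 16.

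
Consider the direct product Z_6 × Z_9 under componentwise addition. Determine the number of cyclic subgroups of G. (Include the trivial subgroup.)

Group the elements of G by the cyclic subgroup they generate; each cyclic subgroup of order d accounts for φ(d) elements.
Cyclic subgroups by order — order 1: 1; order 2: 1; order 3: 4; order 6: 4; order 9: 3; order 18: 3.
Total: 16.

16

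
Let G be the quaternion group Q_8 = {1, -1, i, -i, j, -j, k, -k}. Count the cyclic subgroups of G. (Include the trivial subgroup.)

5

Group the elements of G by the cyclic subgroup they generate; each cyclic subgroup of order d accounts for φ(d) elements.
Cyclic subgroups by order — order 1: 1; order 2: 1; order 4: 3.
Total: 5.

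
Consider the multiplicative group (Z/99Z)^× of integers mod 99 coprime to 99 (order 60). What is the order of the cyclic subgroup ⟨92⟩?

30

Compute successive powers of 92 mod 99: 92, 49, 53, 25, 23, 37, 38, 31, …; 92^30 ≡ 1 (mod 99).
So |⟨92⟩| = 30.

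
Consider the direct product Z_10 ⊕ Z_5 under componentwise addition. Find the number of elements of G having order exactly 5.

24

An element (a,b) has order lcm(ord(a), ord(b)); count pairs with lcm equal to 5.
Enumerating gives 24 such elements.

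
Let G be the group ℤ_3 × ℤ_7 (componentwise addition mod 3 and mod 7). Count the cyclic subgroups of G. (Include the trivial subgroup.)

4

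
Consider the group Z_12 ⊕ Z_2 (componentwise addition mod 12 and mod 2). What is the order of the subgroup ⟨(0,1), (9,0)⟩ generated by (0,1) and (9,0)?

8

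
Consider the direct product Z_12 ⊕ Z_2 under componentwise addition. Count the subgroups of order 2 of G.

3

|G| = 24 and 2 | 24, so subgroups of order 2 are possible by Lagrange.
The subgroups of order 2 are: {(0,0), (0,1)}; {(0,0), (6,0)}; {(0,0), (6,1)}.
So G has 3 subgroups of order 2.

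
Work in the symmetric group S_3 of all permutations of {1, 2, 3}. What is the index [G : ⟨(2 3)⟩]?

|⟨(2 3)⟩| = 2 and |G| = 6.
By Lagrange, [G : H] = |G|/|H| = 6/2 = 3.

3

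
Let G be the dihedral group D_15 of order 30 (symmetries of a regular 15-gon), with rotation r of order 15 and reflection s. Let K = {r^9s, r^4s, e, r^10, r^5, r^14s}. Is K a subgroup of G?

|K| = 6 divides |G| = 30, consistent with Lagrange.
K contains the identity, every element's inverse is in K, and K is closed under ·: it is a subgroup.

Yes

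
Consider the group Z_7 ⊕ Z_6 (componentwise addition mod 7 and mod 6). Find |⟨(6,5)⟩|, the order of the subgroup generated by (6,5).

The order of (6,5) in Z_7 × Z_6 is lcm(ord(6) in Z_7, ord(5) in Z_6).
ord(6) = 7 and ord(5) = 6, so |⟨(6,5)⟩| = lcm(7, 6) = 42.

42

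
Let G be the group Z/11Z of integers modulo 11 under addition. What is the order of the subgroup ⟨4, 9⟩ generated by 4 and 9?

11

|⟨4⟩| = 11 and |⟨9⟩| = 11, so |H| is a multiple of lcm(11, 11) = 11 and divides |G| = 11.
Closing {4, 9} under the group operation gives all of G, so |H| = 11.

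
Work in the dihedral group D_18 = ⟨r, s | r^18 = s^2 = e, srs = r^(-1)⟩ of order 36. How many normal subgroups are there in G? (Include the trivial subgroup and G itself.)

9

G has 45 subgroups. Checking conjugation-invariance by order — order 1: 1/1 normal; order 2: 1/19 normal; order 3: 1/1 normal; order 4: 0/9 normal; order 6: 1/7 normal; order 9: 1/1 normal; order 12: 0/3 normal; order 18: 3/3 normal; order 36: 1/1 normal.
Total normal subgroups: 9.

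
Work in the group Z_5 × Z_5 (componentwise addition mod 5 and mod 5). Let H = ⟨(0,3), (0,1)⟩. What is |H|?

5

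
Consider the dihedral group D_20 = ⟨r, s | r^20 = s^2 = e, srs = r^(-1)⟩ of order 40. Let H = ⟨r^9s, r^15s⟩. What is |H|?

|⟨r^9s⟩| = 2 and |⟨r^15s⟩| = 2, so |H| is a multiple of lcm(2, 2) = 2 and divides |G| = 40.
Closing under the operation: H = {e, r^2, r^4, r^6, r^8, r^10, r^12, r^14, r^16, r^18, rs, r^3s, r^5s, r^7s, r^9s, r^11s, r^13s, r^15s, r^17s, r^19s}, so |H| = 20.

20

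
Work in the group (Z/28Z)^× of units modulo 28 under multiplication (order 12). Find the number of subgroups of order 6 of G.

|G| = 12 and 6 | 12, so subgroups of order 6 are possible by Lagrange.
The subgroups of order 6 are: {1, 9, 11, 15, 23, 25}; {1, 5, 9, 13, 17, 25}; {1, 3, 9, 19, 25, 27}.
So G has 3 subgroups of order 6.

3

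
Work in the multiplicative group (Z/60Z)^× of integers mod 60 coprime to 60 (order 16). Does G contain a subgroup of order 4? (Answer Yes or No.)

Yes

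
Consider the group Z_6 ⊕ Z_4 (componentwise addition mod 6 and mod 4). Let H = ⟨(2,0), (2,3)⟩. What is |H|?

12

|⟨(2,0)⟩| = 3 and |⟨(2,3)⟩| = 12, so |H| is a multiple of lcm(3, 12) = 12 and divides |G| = 24.
Closing under the operation: H = {(0,0), (0,1), (0,2), (0,3), (2,0), (2,1), (2,2), (2,3), (4,0), (4,1), (4,2), (4,3)}, so |H| = 12.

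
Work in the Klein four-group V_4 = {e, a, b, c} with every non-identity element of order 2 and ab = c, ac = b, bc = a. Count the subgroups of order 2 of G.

3

|G| = 4 and 2 | 4, so subgroups of order 2 are possible by Lagrange.
The subgroups of order 2 are: {e, a}; {e, b}; {e, c}.
So G has 3 subgroups of order 2.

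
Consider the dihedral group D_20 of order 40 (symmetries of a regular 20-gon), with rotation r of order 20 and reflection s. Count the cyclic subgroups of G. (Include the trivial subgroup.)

26

Group the elements of G by the cyclic subgroup they generate; each cyclic subgroup of order d accounts for φ(d) elements.
Cyclic subgroups by order — order 1: 1; order 2: 21; order 4: 1; order 5: 1; order 10: 1; order 20: 1.
Total: 26.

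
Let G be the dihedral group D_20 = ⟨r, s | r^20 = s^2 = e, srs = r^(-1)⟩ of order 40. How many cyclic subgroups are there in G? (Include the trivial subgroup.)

26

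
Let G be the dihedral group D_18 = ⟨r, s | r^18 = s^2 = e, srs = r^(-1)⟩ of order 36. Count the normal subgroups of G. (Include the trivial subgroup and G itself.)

9

G has 45 subgroups. Checking conjugation-invariance by order — order 1: 1/1 normal; order 2: 1/19 normal; order 3: 1/1 normal; order 4: 0/9 normal; order 6: 1/7 normal; order 9: 1/1 normal; order 12: 0/3 normal; order 18: 3/3 normal; order 36: 1/1 normal.
Total normal subgroups: 9.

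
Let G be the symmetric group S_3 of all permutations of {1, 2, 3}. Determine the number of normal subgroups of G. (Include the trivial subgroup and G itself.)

G has 6 subgroups. Checking conjugation-invariance by order — order 1: 1/1 normal; order 2: 0/3 normal; order 3: 1/1 normal; order 6: 1/1 normal.
Total normal subgroups: 3.

3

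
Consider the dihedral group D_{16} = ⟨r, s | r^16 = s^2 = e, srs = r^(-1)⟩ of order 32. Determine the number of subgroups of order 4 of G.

9

|G| = 32 and 4 | 32, so subgroups of order 4 are possible by Lagrange.
The subgroups of order 4 are: {e, r^8, r^2s, r^10s}; {e, r^8, r^3s, r^11s}; {e, r^4, r^8, r^12}; {e, r^8, r^4s, r^12s}; … (9 in all).
So G has 9 subgroups of order 4.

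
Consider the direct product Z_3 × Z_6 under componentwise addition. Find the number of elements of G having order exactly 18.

An element (a,b) has order lcm(ord(a), ord(b)); count pairs with lcm equal to 18.
Enumerating gives 0 such elements.

0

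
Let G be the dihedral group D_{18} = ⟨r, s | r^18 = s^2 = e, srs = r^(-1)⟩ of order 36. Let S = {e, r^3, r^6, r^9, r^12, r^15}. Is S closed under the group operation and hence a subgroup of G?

Yes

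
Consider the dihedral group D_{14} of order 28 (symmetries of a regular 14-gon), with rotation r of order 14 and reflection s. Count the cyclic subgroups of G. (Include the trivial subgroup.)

Each element a generates a cyclic subgroup ⟨a⟩; distinct elements may generate the same one (a cyclic group of order d has φ(d) generators).
Cyclic subgroups by order — order 1: 1; order 2: 15; order 7: 1; order 14: 1.
Total: 18.

18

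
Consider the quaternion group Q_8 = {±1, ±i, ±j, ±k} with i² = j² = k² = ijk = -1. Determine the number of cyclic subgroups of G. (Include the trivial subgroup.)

Each element a generates a cyclic subgroup ⟨a⟩; distinct elements may generate the same one (a cyclic group of order d has φ(d) generators).
Cyclic subgroups by order — order 1: 1; order 2: 1; order 4: 3.
Total: 5.

5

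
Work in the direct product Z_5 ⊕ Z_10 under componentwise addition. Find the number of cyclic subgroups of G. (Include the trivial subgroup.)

Each element a generates a cyclic subgroup ⟨a⟩; distinct elements may generate the same one (a cyclic group of order d has φ(d) generators).
Cyclic subgroups by order — order 1: 1; order 2: 1; order 5: 6; order 10: 6.
Total: 14.

14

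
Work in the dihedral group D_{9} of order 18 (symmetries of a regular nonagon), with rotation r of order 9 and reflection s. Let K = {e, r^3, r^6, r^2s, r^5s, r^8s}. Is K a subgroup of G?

Yes

|K| = 6 divides |G| = 18, consistent with Lagrange.
K contains the identity, every element's inverse is in K, and K is closed under ·: it is a subgroup.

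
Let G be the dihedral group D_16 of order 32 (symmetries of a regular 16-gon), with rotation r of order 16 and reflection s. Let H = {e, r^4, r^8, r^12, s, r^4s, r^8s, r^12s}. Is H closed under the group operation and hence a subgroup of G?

|H| = 8 divides |G| = 32, consistent with Lagrange.
H contains the identity, every element's inverse is in H, and H is closed under ·: it is a subgroup.

Yes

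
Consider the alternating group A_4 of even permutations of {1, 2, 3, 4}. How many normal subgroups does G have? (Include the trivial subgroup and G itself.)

3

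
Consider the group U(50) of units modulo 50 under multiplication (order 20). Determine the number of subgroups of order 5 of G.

1

|G| = 20 and 5 | 20, so subgroups of order 5 are possible by Lagrange.
The subgroups of order 5 are: {1, 11, 21, 31, 41}.
So G has 1 subgroup of order 5.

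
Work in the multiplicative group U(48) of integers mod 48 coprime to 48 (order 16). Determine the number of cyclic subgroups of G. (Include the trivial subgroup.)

12

Group the elements of G by the cyclic subgroup they generate; each cyclic subgroup of order d accounts for φ(d) elements.
Cyclic subgroups by order — order 1: 1; order 2: 7; order 4: 4.
Total: 12.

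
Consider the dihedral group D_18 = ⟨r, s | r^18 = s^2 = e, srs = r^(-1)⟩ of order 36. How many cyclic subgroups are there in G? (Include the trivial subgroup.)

Group the elements of G by the cyclic subgroup they generate; each cyclic subgroup of order d accounts for φ(d) elements.
Cyclic subgroups by order — order 1: 1; order 2: 19; order 3: 1; order 6: 1; order 9: 1; order 18: 1.
Total: 24.

24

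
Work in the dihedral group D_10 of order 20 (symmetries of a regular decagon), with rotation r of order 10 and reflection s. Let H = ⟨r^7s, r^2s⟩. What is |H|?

4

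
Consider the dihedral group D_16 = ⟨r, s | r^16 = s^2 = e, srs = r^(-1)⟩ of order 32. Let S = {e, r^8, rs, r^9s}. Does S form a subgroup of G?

Yes

|S| = 4 divides |G| = 32, consistent with Lagrange.
S contains the identity, every element's inverse is in S, and S is closed under ·: it is a subgroup.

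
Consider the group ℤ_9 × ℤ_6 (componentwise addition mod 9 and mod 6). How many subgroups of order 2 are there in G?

1

|G| = 54 and 2 | 54, so subgroups of order 2 are possible by Lagrange.
The subgroups of order 2 are: {(0,0), (0,3)}.
So G has 1 subgroup of order 2.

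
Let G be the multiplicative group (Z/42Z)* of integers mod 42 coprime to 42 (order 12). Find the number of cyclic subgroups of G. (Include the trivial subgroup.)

Group the elements of G by the cyclic subgroup they generate; each cyclic subgroup of order d accounts for φ(d) elements.
Cyclic subgroups by order — order 1: 1; order 2: 3; order 3: 1; order 6: 3.
Total: 8.

8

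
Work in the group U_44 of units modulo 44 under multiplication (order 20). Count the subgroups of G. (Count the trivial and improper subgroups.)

10

|G| = 20, so by Lagrange every subgroup order divides 20. Divisors: 1, 2, 4, 5, 10, 20.
Subgroups by order — order 1: 1; order 2: 3; order 4: 1; order 5: 1; order 10: 3; order 20: 1.
Total: 1 + 3 + 1 + 1 + 3 + 1 = 10.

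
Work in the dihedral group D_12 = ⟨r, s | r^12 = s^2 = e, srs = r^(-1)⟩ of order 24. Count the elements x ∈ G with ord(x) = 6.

2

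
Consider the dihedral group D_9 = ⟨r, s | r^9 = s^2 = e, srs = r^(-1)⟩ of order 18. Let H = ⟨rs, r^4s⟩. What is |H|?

|⟨rs⟩| = 2 and |⟨r^4s⟩| = 2, so |H| is a multiple of lcm(2, 2) = 2 and divides |G| = 18.
Closing under the operation: H = {e, r^3, r^6, rs, r^4s, r^7s}, so |H| = 6.

6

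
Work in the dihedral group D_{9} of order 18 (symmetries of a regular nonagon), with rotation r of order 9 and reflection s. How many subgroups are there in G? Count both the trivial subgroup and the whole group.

|G| = 18, so by Lagrange every subgroup order divides 18. Divisors: 1, 2, 3, 6, 9, 18.
Subgroups by order — order 1: 1; order 2: 9; order 3: 1; order 6: 3; order 9: 1; order 18: 1.
Total: 1 + 9 + 1 + 3 + 1 + 1 = 16.

16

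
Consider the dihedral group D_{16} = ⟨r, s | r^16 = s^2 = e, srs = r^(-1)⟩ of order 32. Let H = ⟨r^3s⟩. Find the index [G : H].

16

|⟨r^3s⟩| = 2 and |G| = 32.
By Lagrange, [G : H] = |G|/|H| = 32/2 = 16.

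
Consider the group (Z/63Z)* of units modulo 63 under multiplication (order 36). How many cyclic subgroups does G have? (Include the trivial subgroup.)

20

A cyclic subgroup of order d is generated by each of its φ(d) elements of order d, so the cyclic subgroups of order d number (#elements of order d)/φ(d).
Cyclic subgroups by order — order 1: 1; order 2: 3; order 3: 4; order 6: 12.
Total: 20.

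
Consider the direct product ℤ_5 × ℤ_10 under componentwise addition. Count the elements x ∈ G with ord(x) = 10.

An element (a,b) has order lcm(ord(a), ord(b)); count pairs with lcm equal to 10.
Enumerating gives 24 such elements.

24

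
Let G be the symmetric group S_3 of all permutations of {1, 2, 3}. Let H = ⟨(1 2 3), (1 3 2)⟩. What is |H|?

3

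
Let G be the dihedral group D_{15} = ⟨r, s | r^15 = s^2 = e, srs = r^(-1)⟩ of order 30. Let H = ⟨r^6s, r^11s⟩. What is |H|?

|⟨r^6s⟩| = 2 and |⟨r^11s⟩| = 2, so |H| is a multiple of lcm(2, 2) = 2 and divides |G| = 30.
Closing under the operation: H = {e, r^5, r^10, rs, r^6s, r^11s}, so |H| = 6.

6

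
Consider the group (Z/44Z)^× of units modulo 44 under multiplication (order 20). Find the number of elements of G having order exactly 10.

12

Enumerating element orders in G gives 12 elements of order 10.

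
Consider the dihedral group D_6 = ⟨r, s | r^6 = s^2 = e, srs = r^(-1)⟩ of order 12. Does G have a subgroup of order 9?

No

9 does not divide |G| = 12, so by Lagrange no subgroup of order 9 exists.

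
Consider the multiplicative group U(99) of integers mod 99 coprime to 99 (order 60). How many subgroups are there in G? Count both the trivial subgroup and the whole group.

|G| = 60, so by Lagrange every subgroup order divides 60. Divisors: 1, 2, 3, 4, 5, 6, 10, 12, 15, 20, 30, 60.
Subgroups by order — order 1: 1; order 2: 3; order 3: 1; order 4: 1; order 5: 1; order 6: 3; order 10: 3; order 12: 1; order 15: 1; order 20: 1; order 30: 3; order 60: 1.
Total: 1 + 3 + 1 + 1 + 1 + 3 + 3 + 1 + 1 + 1 + 3 + 1 = 20.

20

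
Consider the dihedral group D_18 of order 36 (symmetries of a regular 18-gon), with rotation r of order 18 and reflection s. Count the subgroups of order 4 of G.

9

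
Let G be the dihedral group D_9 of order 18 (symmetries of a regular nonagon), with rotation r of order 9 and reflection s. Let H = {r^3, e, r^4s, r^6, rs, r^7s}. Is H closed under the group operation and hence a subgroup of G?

|H| = 6 divides |G| = 18, consistent with Lagrange.
H contains the identity, every element's inverse is in H, and H is closed under ·: it is a subgroup.

Yes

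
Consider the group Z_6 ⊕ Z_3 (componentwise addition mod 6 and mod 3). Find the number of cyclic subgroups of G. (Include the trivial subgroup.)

Group the elements of G by the cyclic subgroup they generate; each cyclic subgroup of order d accounts for φ(d) elements.
Cyclic subgroups by order — order 1: 1; order 2: 1; order 3: 4; order 6: 4.
Total: 10.

10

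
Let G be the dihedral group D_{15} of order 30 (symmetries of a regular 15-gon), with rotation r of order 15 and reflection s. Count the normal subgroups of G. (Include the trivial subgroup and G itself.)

5

G has 28 subgroups. Checking conjugation-invariance by order — order 1: 1/1 normal; order 2: 0/15 normal; order 3: 1/1 normal; order 5: 1/1 normal; order 6: 0/5 normal; order 10: 0/3 normal; order 15: 1/1 normal; order 30: 1/1 normal.
Total normal subgroups: 5.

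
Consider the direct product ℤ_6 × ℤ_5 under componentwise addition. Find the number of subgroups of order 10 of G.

1

|G| = 30 and 10 | 30, so subgroups of order 10 are possible by Lagrange.
The subgroups of order 10 are: {(0,0), (0,1), (0,2), (0,3), (0,4), (3,0), (3,1), (3,2), (3,3), (3,4)}.
So G has 1 subgroup of order 10.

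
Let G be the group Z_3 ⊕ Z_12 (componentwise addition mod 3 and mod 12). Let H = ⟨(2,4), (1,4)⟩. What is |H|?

|⟨(2,4)⟩| = 3 and |⟨(1,4)⟩| = 3, so |H| is a multiple of lcm(3, 3) = 3 and divides |G| = 36.
Closing under the operation: H = {(0,0), (0,4), (0,8), (1,0), (1,4), (1,8), (2,0), (2,4), (2,8)}, so |H| = 9.

9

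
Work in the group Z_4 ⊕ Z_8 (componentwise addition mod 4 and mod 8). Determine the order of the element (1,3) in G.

The order of (1,3) in Z_4 × Z_8 is lcm(ord(1) in Z_4, ord(3) in Z_8).
ord(1) = 4 and ord(3) = 8, so |⟨(1,3)⟩| = lcm(4, 8) = 8.

8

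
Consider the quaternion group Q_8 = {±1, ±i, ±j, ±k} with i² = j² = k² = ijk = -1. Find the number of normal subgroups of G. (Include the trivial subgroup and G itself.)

G has 6 subgroups. Checking conjugation-invariance by order — order 1: 1/1 normal; order 2: 1/1 normal; order 4: 3/3 normal; order 8: 1/1 normal.
Total normal subgroups: 6.

6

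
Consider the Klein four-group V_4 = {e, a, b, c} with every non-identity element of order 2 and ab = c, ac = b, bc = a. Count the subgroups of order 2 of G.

|G| = 4 and 2 | 4, so subgroups of order 2 are possible by Lagrange.
The subgroups of order 2 are: {e, a}; {e, b}; {e, c}.
So G has 3 subgroups of order 2.

3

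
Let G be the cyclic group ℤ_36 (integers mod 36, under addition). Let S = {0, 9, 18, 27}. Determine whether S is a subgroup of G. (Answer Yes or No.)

Yes

|S| = 4 divides |G| = 36, consistent with Lagrange.
S contains the identity, every element's inverse is in S, and S is closed under +: it is a subgroup.
In fact S = ⟨9⟩.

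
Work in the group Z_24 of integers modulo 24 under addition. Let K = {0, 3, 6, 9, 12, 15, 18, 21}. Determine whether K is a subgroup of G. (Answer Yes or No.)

|K| = 8 divides |G| = 24, consistent with Lagrange.
K contains the identity, every element's inverse is in K, and K is closed under +: it is a subgroup.
In fact K = ⟨3⟩.

Yes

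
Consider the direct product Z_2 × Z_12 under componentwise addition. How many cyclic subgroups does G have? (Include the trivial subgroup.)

12

Group the elements of G by the cyclic subgroup they generate; each cyclic subgroup of order d accounts for φ(d) elements.
Cyclic subgroups by order — order 1: 1; order 2: 3; order 3: 1; order 4: 2; order 6: 3; order 12: 2.
Total: 12.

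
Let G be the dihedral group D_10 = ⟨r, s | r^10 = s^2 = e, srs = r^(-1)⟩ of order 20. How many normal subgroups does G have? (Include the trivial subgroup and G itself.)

G has 22 subgroups. Checking conjugation-invariance by order — order 1: 1/1 normal; order 2: 1/11 normal; order 4: 0/5 normal; order 5: 1/1 normal; order 10: 3/3 normal; order 20: 1/1 normal.
Total normal subgroups: 7.

7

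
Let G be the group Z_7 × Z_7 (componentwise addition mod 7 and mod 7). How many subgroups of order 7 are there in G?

|G| = 49 and 7 | 49, so subgroups of order 7 are possible by Lagrange.
The subgroups of order 7 are: {(0,0), (0,1), (0,2), (0,3), (0,4), (0,5), (0,6)}; {(0,0), (1,0), (2,0), (3,0), (4,0), (5,0), (6,0)}; {(0,0), (1,1), (2,2), (3,3), (4,4), (5,5), (6,6)}; {(0,0), (1,2), (2,4), (3,6), (4,1), (5,3), (6,5)}; … (8 in all).
So G has 8 subgroups of order 7.

8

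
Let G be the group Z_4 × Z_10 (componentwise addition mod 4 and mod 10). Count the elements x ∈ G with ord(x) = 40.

An element (a,b) has order lcm(ord(a), ord(b)); count pairs with lcm equal to 40.
Enumerating gives 0 such elements.

0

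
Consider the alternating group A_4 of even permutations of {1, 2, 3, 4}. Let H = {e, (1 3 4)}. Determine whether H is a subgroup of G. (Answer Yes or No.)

(1 3 4) ∈ H but its inverse (1 4 3) ∉ H, so H is not a subgroup.

No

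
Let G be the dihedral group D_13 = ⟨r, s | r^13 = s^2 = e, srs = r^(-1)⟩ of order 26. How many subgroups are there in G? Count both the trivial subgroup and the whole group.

|G| = 26, so by Lagrange every subgroup order divides 26. Divisors: 1, 2, 13, 26.
Subgroups by order — order 1: 1; order 2: 13; order 13: 1; order 26: 1.
Total: 1 + 13 + 1 + 1 = 16.

16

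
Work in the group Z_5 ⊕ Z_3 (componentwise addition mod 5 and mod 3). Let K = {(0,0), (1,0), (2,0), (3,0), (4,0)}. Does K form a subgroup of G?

|K| = 5 divides |G| = 15, consistent with Lagrange.
K contains the identity, every element's inverse is in K, and K is closed under +: it is a subgroup.
In fact K = ⟨(4,0)⟩.

Yes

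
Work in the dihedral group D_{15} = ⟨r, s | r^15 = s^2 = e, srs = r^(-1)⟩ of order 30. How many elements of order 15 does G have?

The elements of order 15 are: r, r^2, r^4, r^7, r^8, r^11, r^13, r^14.
That's 8.

8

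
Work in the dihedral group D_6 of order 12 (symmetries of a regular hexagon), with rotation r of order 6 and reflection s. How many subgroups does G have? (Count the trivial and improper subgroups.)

|G| = 12, so by Lagrange every subgroup order divides 12. Divisors: 1, 2, 3, 4, 6, 12.
Subgroups by order — order 1: 1; order 2: 7; order 3: 1; order 4: 3; order 6: 3; order 12: 1.
Total: 1 + 7 + 1 + 3 + 3 + 1 = 16.

16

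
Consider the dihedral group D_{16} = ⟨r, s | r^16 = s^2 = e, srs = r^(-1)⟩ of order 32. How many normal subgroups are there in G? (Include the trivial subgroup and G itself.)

8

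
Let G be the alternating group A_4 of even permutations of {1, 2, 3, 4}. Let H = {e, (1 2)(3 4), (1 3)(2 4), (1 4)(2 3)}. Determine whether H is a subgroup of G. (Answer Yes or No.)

Yes

|H| = 4 divides |G| = 12, consistent with Lagrange.
H contains the identity, every element's inverse is in H, and H is closed under ∘: it is a subgroup.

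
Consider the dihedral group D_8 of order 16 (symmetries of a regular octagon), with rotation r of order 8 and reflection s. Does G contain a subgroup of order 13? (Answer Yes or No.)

No

13 does not divide |G| = 16, so by Lagrange no subgroup of order 13 exists.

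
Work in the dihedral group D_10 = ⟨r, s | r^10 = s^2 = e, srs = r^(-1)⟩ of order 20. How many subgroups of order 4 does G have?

|G| = 20 and 4 | 20, so subgroups of order 4 are possible by Lagrange.
The subgroups of order 4 are: {e, r^5, r^2s, r^7s}; {e, r^5, r^3s, r^8s}; {e, r^5, r^4s, r^9s}; {e, r^5, s, r^5s}; … (5 in all).
So G has 5 subgroups of order 4.

5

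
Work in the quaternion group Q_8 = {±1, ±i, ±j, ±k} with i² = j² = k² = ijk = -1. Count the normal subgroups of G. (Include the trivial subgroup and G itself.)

G has 6 subgroups. Checking conjugation-invariance by order — order 1: 1/1 normal; order 2: 1/1 normal; order 4: 3/3 normal; order 8: 1/1 normal.
Total normal subgroups: 6.

6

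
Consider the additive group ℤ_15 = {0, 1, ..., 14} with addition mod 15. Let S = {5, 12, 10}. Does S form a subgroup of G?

No

The identity 0 ∉ S, so S is not a subgroup.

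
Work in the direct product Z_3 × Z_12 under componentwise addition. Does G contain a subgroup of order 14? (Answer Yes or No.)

No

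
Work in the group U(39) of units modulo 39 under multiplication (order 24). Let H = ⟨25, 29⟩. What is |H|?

|⟨25⟩| = 2 and |⟨29⟩| = 6, so |H| is a multiple of lcm(2, 6) = 6 and divides |G| = 24.
Closing under the operation: H = {1, 4, 10, 14, 16, 17, 22, 23, 25, 29, 35, 38}, so |H| = 12.

12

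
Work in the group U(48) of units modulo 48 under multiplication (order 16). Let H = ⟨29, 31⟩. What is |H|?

|⟨29⟩| = 4 and |⟨31⟩| = 2, so |H| is a multiple of lcm(4, 2) = 4 and divides |G| = 16.
Closing under the operation: H = {1, 5, 7, 11, 25, 29, 31, 35}, so |H| = 8.

8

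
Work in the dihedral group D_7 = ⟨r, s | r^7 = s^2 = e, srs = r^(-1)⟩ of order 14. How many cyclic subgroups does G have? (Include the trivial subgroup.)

9

Group the elements of G by the cyclic subgroup they generate; each cyclic subgroup of order d accounts for φ(d) elements.
Cyclic subgroups by order — order 1: 1; order 2: 7; order 7: 1.
Total: 9.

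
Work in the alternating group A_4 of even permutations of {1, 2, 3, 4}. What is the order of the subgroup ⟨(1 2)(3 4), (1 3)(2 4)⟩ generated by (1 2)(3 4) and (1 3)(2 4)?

4

|⟨(1 2)(3 4)⟩| = 2 and |⟨(1 3)(2 4)⟩| = 2, so |H| is a multiple of lcm(2, 2) = 2 and divides |G| = 12.
Closing under the operation: H = {e, (1 2)(3 4), (1 3)(2 4), (1 4)(2 3)}, so |H| = 4.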